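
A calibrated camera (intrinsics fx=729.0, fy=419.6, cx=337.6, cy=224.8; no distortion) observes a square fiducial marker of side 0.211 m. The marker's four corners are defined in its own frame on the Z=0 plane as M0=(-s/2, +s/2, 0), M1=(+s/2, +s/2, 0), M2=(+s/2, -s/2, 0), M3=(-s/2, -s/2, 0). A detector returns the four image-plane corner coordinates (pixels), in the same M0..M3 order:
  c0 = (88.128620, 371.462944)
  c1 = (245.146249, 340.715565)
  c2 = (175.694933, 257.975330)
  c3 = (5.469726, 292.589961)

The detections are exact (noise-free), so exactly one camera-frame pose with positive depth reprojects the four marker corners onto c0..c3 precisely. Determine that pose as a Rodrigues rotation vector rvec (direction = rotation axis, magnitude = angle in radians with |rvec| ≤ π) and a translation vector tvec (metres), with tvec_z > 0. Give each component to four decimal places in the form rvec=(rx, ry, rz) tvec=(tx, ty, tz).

rvec=(0.3724, -0.0105, -0.3454) tvec=(-0.2488, 0.1928, 0.8724)

Intrinsics K: fx=729.0, fy=419.6, cx=337.6, cy=224.8
Marker side s = 0.211 m; corners in marker frame (Z=0):
  M0 = (-0.1055, +0.1055, 0)
  M1 = (+0.1055, +0.1055, 0)
  M2 = (+0.1055, -0.1055, 0)
  M3 = (-0.1055, -0.1055, 0)
Detected image corners:
  c0 = (88.128620, 371.462944) px
  c1 = (245.146249, 340.715565) px
  c2 = (175.694933, 257.975330) px
  c3 = (5.469726, 292.589961) px
Planar DLT: solve 8×8 A·h = b for H (H[2,2]=1):
  H  [+766.29578 +413.48011 +129.73406]
  H  [-173.64696 +512.58514 +317.54149]
  H  [-0.06069 +0.41077 +1.00000]
B = K⁻¹H; ‖b₁‖=1.146256, ‖b₂‖=1.146256; λ = 2/(‖b₁‖+‖b₂‖) = 0.872405, sign → tz>0 ⇒ λ=+0.872405
r₁ = λ·B[:,0] = (+0.94156,-0.33267,-0.05294); r₂ = λ·B[:,1] = (+0.32886,+0.87374,+0.35836)
r₃ = r₁×r₂ = (-0.07296,-0.35482,+0.93208); SVD([r₁ r₂ r₃]) → R = UVᵀ:
  R  [+0.94156 +0.32886 -0.07296]
  R  [-0.33267 +0.87374 -0.35482]
  R  [-0.05294 +0.35836 +0.93208]
t = (-0.24876, +0.19282, +0.87241) m
tr R = 2.747382; θ = arccos((tr R − 1)/2) = 0.508058 rad = 29.110°
axis k = ((R−Rᵀ)₃₂, (R−Rᵀ)₁₃, (R−Rᵀ)₂₁) / (2 sinθ) = (+0.733000, -0.020570, -0.679917)
rvec = θ·k = (+0.372406, -0.010451, -0.345437)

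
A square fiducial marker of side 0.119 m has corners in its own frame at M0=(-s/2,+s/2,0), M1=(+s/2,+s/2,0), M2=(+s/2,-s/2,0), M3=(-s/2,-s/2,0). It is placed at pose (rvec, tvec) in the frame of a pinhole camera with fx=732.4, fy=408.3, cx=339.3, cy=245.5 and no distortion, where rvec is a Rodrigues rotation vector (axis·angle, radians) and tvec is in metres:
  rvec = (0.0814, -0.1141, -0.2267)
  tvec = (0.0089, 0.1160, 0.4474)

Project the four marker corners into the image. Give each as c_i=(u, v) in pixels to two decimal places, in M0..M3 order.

Intrinsics K: fx=732.4, fy=408.3, cx=339.3, cy=245.5
Marker side s = 0.119 m; corners in marker frame (Z=0):
  M0 = (-0.0595, +0.0595, 0)
  M1 = (+0.0595, +0.0595, 0)
  M2 = (+0.0595, -0.0595, 0)
  M3 = (-0.0595, -0.0595, 0)
rvec = (0.0814, -0.1141, -0.2267), |rvec| = θ = 0.26653 rad = 15.271°
Rodrigues: sinθ=0.26338, 1−cosθ=0.03531; R = I + sinθ·[k]× + (1−cosθ)·[k]×²:
    [+0.96798 +0.21941 -0.12193]
    [-0.22864 +0.97116 -0.06758]
    [+0.10358 +0.09330 +0.99024]
t = (0.0089, 0.1160, 0.4474) m
M0: Pc = R·M0+t = (-0.03564, +0.18739, +0.44679); u = 732.4·(-0.03564)/0.44679 + 339.3 = 280.8765, v = 408.3·(+0.18739)/0.44679 + 245.5 = 416.7460
M1: Pc = R·M1+t = (+0.07955, +0.16018, +0.45911); u = 732.4·(+0.07955)/0.45911 + 339.3 = 466.2016, v = 408.3·(+0.16018)/0.45911 + 245.5 = 387.9514
M2: Pc = R·M2+t = (+0.05344, +0.04461, +0.44801); u = 732.4·(+0.05344)/0.44801 + 339.3 = 426.6629, v = 408.3·(+0.04461)/0.44801 + 245.5 = 286.1573
M3: Pc = R·M3+t = (-0.06175, +0.07182, +0.43569); u = 732.4·(-0.06175)/0.43569 + 339.3 = 235.4967, v = 408.3·(+0.07182)/0.43569 + 245.5 = 312.8057

c0=(280.88, 416.75) c1=(466.20, 387.95) c2=(426.66, 286.16) c3=(235.50, 312.81)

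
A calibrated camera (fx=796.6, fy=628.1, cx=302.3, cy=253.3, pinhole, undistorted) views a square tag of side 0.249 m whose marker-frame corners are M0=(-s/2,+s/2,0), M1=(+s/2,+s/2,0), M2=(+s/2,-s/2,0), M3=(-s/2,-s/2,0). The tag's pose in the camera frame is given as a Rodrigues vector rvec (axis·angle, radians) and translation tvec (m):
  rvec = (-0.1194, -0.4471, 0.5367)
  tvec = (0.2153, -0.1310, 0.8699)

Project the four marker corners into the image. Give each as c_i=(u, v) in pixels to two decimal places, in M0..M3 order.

Intrinsics K: fx=796.6, fy=628.1, cx=302.3, cy=253.3
Marker side s = 0.249 m; corners in marker frame (Z=0):
  M0 = (-0.1245, +0.1245, 0)
  M1 = (+0.1245, +0.1245, 0)
  M2 = (+0.1245, -0.1245, 0)
  M3 = (-0.1245, -0.1245, 0)
rvec = (-0.1194, -0.4471, 0.5367), |rvec| = θ = 0.70866 rad = 40.603°
Rodrigues: sinθ=0.65082, 1−cosθ=0.24077; R = I + sinθ·[k]× + (1−cosθ)·[k]×²:
    [+0.76607 -0.46730 -0.44133]
    [+0.51849 +0.85507 -0.00539]
    [+0.37988 -0.22470 +0.89733]
t = (0.2153, -0.1310, 0.8699) m
M0: Pc = R·M0+t = (+0.06175, -0.08910, +0.79463); u = 796.6·(+0.06175)/0.79463 + 302.3 = 364.1988, v = 628.1·(-0.08910)/0.79463 + 253.3 = 182.8762
M1: Pc = R·M1+t = (+0.25250, +0.04001, +0.88922); u = 796.6·(+0.25250)/0.88922 + 302.3 = 528.4968, v = 628.1·(+0.04001)/0.88922 + 253.3 = 281.5593
M2: Pc = R·M2+t = (+0.36885, -0.17290, +0.94517); u = 796.6·(+0.36885)/0.94517 + 302.3 = 613.1745, v = 628.1·(-0.17290)/0.94517 + 253.3 = 138.3986
M3: Pc = R·M3+t = (+0.17810, -0.30201, +0.85058); u = 796.6·(+0.17810)/0.85058 + 302.3 = 469.1006, v = 628.1·(-0.30201)/0.85058 + 253.3 = 30.2861

c0=(364.20, 182.88) c1=(528.50, 281.56) c2=(613.17, 138.40) c3=(469.10, 30.29)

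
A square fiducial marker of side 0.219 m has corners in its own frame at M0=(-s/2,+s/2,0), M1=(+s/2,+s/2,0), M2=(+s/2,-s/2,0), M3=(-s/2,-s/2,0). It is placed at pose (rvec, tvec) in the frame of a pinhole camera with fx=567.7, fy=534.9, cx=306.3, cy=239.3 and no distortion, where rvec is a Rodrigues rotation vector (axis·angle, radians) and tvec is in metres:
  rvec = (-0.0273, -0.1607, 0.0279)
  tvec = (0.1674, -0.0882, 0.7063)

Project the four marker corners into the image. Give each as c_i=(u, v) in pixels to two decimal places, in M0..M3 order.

c0=(353.13, 253.29) c1=(521.11, 257.49) c2=(523.58, 96.31) c3=(357.29, 84.02)

Intrinsics K: fx=567.7, fy=534.9, cx=306.3, cy=239.3
Marker side s = 0.219 m; corners in marker frame (Z=0):
  M0 = (-0.1095, +0.1095, 0)
  M1 = (+0.1095, +0.1095, 0)
  M2 = (+0.1095, -0.1095, 0)
  M3 = (-0.1095, -0.1095, 0)
rvec = (-0.0273, -0.1607, 0.0279), |rvec| = θ = 0.16537 rad = 9.475°
Rodrigues: sinθ=0.16462, 1−cosθ=0.01364; R = I + sinθ·[k]× + (1−cosθ)·[k]×²:
    [+0.98673 -0.02558 -0.16035]
    [+0.02996 +0.99924 +0.02494]
    [+0.15959 -0.02941 +0.98675]
t = (0.1674, -0.0882, 0.7063) m
M0: Pc = R·M0+t = (+0.05655, +0.01794, +0.68560); u = 567.7·(+0.05655)/0.68560 + 306.3 = 353.1264, v = 534.9·(+0.01794)/0.68560 + 239.3 = 253.2934
M1: Pc = R·M1+t = (+0.27265, +0.02450, +0.72055); u = 567.7·(+0.27265)/0.72055 + 306.3 = 521.1079, v = 534.9·(+0.02450)/0.72055 + 239.3 = 257.4856
M2: Pc = R·M2+t = (+0.27825, -0.19434, +0.72700); u = 567.7·(+0.27825)/0.72700 + 306.3 = 523.5799, v = 534.9·(-0.19434)/0.72700 + 239.3 = 96.3138
M3: Pc = R·M3+t = (+0.06215, -0.20090, +0.69205); u = 567.7·(+0.06215)/0.69205 + 306.3 = 357.2868, v = 534.9·(-0.20090)/0.69205 + 239.3 = 84.0211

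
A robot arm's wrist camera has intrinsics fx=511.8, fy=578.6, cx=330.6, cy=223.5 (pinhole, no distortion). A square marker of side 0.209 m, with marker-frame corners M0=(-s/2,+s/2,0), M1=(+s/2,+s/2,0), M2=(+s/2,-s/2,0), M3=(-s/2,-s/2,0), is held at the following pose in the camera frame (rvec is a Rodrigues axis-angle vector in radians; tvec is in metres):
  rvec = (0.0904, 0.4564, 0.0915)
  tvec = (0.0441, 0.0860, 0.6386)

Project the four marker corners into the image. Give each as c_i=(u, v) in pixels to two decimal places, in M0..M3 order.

c0=(289.10, 371.89) c1=(441.03, 415.92) c2=(457.77, 217.21) c3=(298.50, 198.58)

Intrinsics K: fx=511.8, fy=578.6, cx=330.6, cy=223.5
Marker side s = 0.209 m; corners in marker frame (Z=0):
  M0 = (-0.1045, +0.1045, 0)
  M1 = (+0.1045, +0.1045, 0)
  M2 = (+0.1045, -0.1045, 0)
  M3 = (-0.1045, -0.1045, 0)
rvec = (0.0904, 0.4564, 0.0915), |rvec| = θ = 0.47418 rad = 27.168°
Rodrigues: sinθ=0.45661, 1−cosθ=0.11033; R = I + sinθ·[k]× + (1−cosθ)·[k]×²:
    [+0.89368 -0.06786 +0.44355]
    [+0.10836 +0.99188 -0.06656]
    [-0.43543 +0.10754 +0.89378]
t = (0.0441, 0.0860, 0.6386) m
M0: Pc = R·M0+t = (-0.05638, +0.17833, +0.69534); u = 511.8·(-0.05638)/0.69534 + 330.6 = 289.1011, v = 578.6·(+0.17833)/0.69534 + 223.5 = 371.8890
M1: Pc = R·M1+t = (+0.13040, +0.20097, +0.60434); u = 511.8·(+0.13040)/0.60434 + 330.6 = 441.0311, v = 578.6·(+0.20097)/0.60434 + 223.5 = 415.9162
M2: Pc = R·M2+t = (+0.14458, -0.00633, +0.58186); u = 511.8·(+0.14458)/0.58186 + 330.6 = 457.7727, v = 578.6·(-0.00633)/0.58186 + 223.5 = 217.2069
M3: Pc = R·M3+t = (-0.04220, -0.02897, +0.67286); u = 511.8·(-0.04220)/0.67286 + 330.6 = 298.5033, v = 578.6·(-0.02897)/0.67286 + 223.5 = 198.5844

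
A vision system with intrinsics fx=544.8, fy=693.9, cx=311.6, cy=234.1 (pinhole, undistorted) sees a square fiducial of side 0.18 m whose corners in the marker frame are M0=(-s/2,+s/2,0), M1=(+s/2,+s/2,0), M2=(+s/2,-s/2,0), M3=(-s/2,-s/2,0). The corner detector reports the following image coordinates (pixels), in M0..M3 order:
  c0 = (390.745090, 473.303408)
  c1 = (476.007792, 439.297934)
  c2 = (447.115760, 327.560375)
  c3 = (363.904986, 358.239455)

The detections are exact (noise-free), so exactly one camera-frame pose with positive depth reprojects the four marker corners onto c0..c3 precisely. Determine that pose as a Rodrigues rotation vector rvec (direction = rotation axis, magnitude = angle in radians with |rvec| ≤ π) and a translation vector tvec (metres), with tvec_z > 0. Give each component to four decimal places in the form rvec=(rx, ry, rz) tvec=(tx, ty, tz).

rvec=(-0.2056, -0.0985, -0.2677) tvec=(0.2160, 0.2581, 1.0889)

Intrinsics K: fx=544.8, fy=693.9, cx=311.6, cy=234.1
Marker side s = 0.18 m; corners in marker frame (Z=0):
  M0 = (-0.0900, +0.0900, 0)
  M1 = (+0.0900, +0.0900, 0)
  M2 = (+0.0900, -0.0900, 0)
  M3 = (-0.0900, -0.0900, 0)
Detected image corners:
  c0 = (390.745090, 473.303408) px
  c1 = (476.007792, 439.297934) px
  c2 = (447.115760, 327.560375) px
  c3 = (363.904986, 358.239455) px
Planar DLT: solve 8×8 A·h = b for H (H[2,2]=1):
  H  [+515.56023 +82.33872 +419.65735]
  H  [-134.12350 +560.80994 +398.55247]
  H  [+0.11364 -0.17292 +1.00000]
B = K⁻¹H; ‖b₁‖=0.918319, ‖b₂‖=0.918319; λ = 2/(‖b₁‖+‖b₂‖) = 1.088946, sign → tz>0 ⇒ λ=+1.088946
r₁ = λ·B[:,0] = (+0.95972,-0.25223,+0.12375); r₂ = λ·B[:,1] = (+0.27228,+0.94361,-0.18830)
r₃ = r₁×r₂ = (-0.06928,+0.21441,+0.97428); SVD([r₁ r₂ r₃]) → R = UVᵀ:
  R  [+0.95972 +0.27228 -0.06928]
  R  [-0.25223 +0.94361 +0.21441]
  R  [+0.12375 -0.18830 +0.97428]
t = (+0.21598, +0.25808, +1.08895) m
tr R = 2.877618; θ = arccos((tr R − 1)/2) = 0.351641 rad = 20.148°
axis k = ((R−Rᵀ)₃₂, (R−Rᵀ)₁₃, (R−Rᵀ)₂₁) / (2 sinθ) = (-0.584598, -0.280209, -0.761399)
rvec = θ·k = (-0.205568, -0.098533, -0.267739)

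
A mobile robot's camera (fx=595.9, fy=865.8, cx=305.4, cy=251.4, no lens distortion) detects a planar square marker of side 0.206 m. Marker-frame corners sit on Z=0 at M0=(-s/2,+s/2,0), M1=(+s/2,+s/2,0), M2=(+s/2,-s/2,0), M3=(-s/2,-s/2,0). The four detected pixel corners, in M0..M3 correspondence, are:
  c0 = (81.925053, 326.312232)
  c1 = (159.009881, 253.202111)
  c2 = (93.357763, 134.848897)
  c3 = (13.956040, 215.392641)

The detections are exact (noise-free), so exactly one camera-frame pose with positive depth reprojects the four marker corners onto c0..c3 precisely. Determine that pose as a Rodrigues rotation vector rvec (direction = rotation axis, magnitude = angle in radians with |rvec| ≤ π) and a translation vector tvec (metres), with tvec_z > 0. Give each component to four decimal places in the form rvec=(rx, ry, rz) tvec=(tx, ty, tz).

Intrinsics K: fx=595.9, fy=865.8, cx=305.4, cy=251.4
Marker side s = 0.206 m; corners in marker frame (Z=0):
  M0 = (-0.1030, +0.1030, 0)
  M1 = (+0.1030, +0.1030, 0)
  M2 = (+0.1030, -0.1030, 0)
  M3 = (-0.1030, -0.1030, 0)
Detected image corners:
  c0 = (81.925053, 326.312232) px
  c1 = (159.009881, 253.202111) px
  c2 = (93.357763, 134.848897) px
  c3 = (13.956040, 215.392641) px
Planar DLT: solve 8×8 A·h = b for H (H[2,2]=1):
  H  [+367.57339 +347.24721 +87.40512]
  H  [-404.75356 +617.21713 +234.53774]
  H  [-0.13894 +0.26238 +1.00000]
B = K⁻¹H; ‖b₁‖=0.821683, ‖b₂‖=0.821683; λ = 2/(‖b₁‖+‖b₂‖) = 1.217014, sign → tz>0 ⇒ λ=+1.217014
r₁ = λ·B[:,0] = (+0.83736,-0.51984,-0.16909); r₂ = λ·B[:,1] = (+0.54553,+0.77487,+0.31932)
r₃ = r₁×r₂ = (-0.03497,-0.35963,+0.93244); SVD([r₁ r₂ r₃]) → R = UVᵀ:
  R  [+0.83736 +0.54553 -0.03497]
  R  [-0.51984 +0.77487 -0.35963]
  R  [-0.16909 +0.31932 +0.93244]
t = (-0.44521, -0.02370, +1.21701) m
tr R = 2.544669; θ = arccos((tr R − 1)/2) = 0.688288 rad = 39.436°
axis k = ((R−Rᵀ)₃₂, (R−Rᵀ)₁₃, (R−Rᵀ)₂₁) / (2 sinθ) = (+0.534429, +0.105568, -0.838595)
rvec = θ·k = (+0.367841, +0.072661, -0.577195)

rvec=(0.3678, 0.0727, -0.5772) tvec=(-0.4452, -0.0237, 1.2170)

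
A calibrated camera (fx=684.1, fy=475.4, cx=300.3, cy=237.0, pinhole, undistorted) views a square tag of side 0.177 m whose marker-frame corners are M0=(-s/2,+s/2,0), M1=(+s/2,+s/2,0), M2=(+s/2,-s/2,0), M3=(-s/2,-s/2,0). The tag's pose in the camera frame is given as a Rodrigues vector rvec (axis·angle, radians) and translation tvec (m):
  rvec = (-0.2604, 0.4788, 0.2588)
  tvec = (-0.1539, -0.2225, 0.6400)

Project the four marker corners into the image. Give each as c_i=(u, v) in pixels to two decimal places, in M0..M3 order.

Intrinsics K: fx=684.1, fy=475.4, cx=300.3, cy=237.0
Marker side s = 0.177 m; corners in marker frame (Z=0):
  M0 = (-0.0885, +0.0885, 0)
  M1 = (+0.0885, +0.0885, 0)
  M2 = (+0.0885, -0.0885, 0)
  M3 = (-0.0885, -0.0885, 0)
rvec = (-0.2604, 0.4788, 0.2588), |rvec| = θ = 0.60335 rad = 34.570°
Rodrigues: sinθ=0.56741, 1−cosθ=0.17656; R = I + sinθ·[k]× + (1−cosθ)·[k]×²:
    [+0.85633 -0.30385 +0.41759]
    [+0.18291 +0.93463 +0.30499]
    [-0.48296 -0.18479 +0.85592]
t = (-0.1539, -0.2225, 0.6400) m
M0: Pc = R·M0+t = (-0.25658, -0.15597, +0.66639); u = 684.1·(-0.25658)/0.66639 + 300.3 = 36.9048, v = 475.4·(-0.15597)/0.66639 + 237.0 = 125.7292
M1: Pc = R·M1+t = (-0.10501, -0.12360, +0.58090); u = 684.1·(-0.10501)/0.58090 + 300.3 = 176.6399, v = 475.4·(-0.12360)/0.58090 + 237.0 = 135.8500
M2: Pc = R·M2+t = (-0.05122, -0.28903, +0.61361); u = 684.1·(-0.05122)/0.61361 + 300.3 = 243.1914, v = 475.4·(-0.28903)/0.61361 + 237.0 = 13.0743
M3: Pc = R·M3+t = (-0.20279, -0.32140, +0.69910); u = 684.1·(-0.20279)/0.69910 + 300.3 = 101.8561, v = 475.4·(-0.32140)/0.69910 + 237.0 = 18.4397

c0=(36.90, 125.73) c1=(176.64, 135.85) c2=(243.19, 13.07) c3=(101.86, 18.44)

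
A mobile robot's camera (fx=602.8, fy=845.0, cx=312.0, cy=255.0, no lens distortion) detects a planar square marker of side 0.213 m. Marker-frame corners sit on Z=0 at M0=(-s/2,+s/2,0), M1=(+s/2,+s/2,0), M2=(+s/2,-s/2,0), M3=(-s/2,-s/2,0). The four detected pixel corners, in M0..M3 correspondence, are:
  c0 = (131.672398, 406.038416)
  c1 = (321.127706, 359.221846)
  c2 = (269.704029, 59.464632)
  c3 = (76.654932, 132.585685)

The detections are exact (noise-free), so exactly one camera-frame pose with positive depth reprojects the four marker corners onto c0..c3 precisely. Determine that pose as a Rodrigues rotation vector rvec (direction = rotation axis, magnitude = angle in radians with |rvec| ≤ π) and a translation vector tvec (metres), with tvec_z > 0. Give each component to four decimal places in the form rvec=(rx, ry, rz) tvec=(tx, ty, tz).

Intrinsics K: fx=602.8, fy=845.0, cx=312.0, cy=255.0
Marker side s = 0.213 m; corners in marker frame (Z=0):
  M0 = (-0.1065, +0.1065, 0)
  M1 = (+0.1065, +0.1065, 0)
  M2 = (+0.1065, -0.1065, 0)
  M3 = (-0.1065, -0.1065, 0)
Detected image corners:
  c0 = (131.672398, 406.038416) px
  c1 = (321.127706, 359.221846) px
  c2 = (269.704029, 59.464632) px
  c3 = (76.654932, 132.585685) px
Planar DLT: solve 8×8 A·h = b for H (H[2,2]=1):
  H  [+819.85525 +289.50546 +196.37798]
  H  [-373.52550 +1390.06982 +243.57379]
  H  [-0.38974 +0.19667 +1.00000]
B = K⁻¹H; ‖b₁‖=1.642063, ‖b₂‖=1.642063; λ = 2/(‖b₁‖+‖b₂‖) = 0.608990, sign → tz>0 ⇒ λ=+0.608990
r₁ = λ·B[:,0] = (+0.95112,-0.19757,-0.23735); r₂ = λ·B[:,1] = (+0.23049,+0.96568,+0.11977)
r₃ = r₁×r₂ = (+0.20554,-0.16862,+0.96401); SVD([r₁ r₂ r₃]) → R = UVᵀ:
  R  [+0.95112 +0.23049 +0.20554]
  R  [-0.19757 +0.96568 -0.16862]
  R  [-0.23735 +0.11977 +0.96401]
t = (-0.11681, -0.00823, +0.60899) m
tr R = 2.880810; θ = arccos((tr R − 1)/2) = 0.346976 rad = 19.880°
axis k = ((R−Rᵀ)₃₂, (R−Rᵀ)₁₃, (R−Rᵀ)₂₁) / (2 sinθ) = (+0.424041, +0.651191, -0.629396)
rvec = θ·k = (+0.147132, +0.225948, -0.218386)

rvec=(0.1471, 0.2259, -0.2184) tvec=(-0.1168, -0.0082, 0.6090)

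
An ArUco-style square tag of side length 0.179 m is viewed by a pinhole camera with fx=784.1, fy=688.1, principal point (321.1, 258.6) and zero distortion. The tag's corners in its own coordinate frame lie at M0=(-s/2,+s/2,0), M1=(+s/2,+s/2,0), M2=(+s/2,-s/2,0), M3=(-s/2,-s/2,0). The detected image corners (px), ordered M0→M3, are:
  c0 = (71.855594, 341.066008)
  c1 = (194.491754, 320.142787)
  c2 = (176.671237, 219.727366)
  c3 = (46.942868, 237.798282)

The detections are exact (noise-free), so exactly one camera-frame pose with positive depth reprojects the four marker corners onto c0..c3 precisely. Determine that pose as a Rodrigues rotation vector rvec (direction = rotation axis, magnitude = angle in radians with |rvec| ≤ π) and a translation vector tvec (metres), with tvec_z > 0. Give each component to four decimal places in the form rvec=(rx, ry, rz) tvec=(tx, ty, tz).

rvec=(0.3064, -0.2659, -0.1361) tvec=(-0.2844, 0.0364, 1.1311)

Intrinsics K: fx=784.1, fy=688.1, cx=321.1, cy=258.6
Marker side s = 0.179 m; corners in marker frame (Z=0):
  M0 = (-0.0895, +0.0895, 0)
  M1 = (+0.0895, +0.0895, 0)
  M2 = (+0.0895, -0.0895, 0)
  M3 = (-0.0895, -0.0895, 0)
Detected image corners:
  c0 = (71.855594, 341.066008) px
  c1 = (194.491754, 320.142787) px
  c2 = (176.671237, 219.727366) px
  c3 = (46.942868, 237.798282) px
Planar DLT: solve 8×8 A·h = b for H (H[2,2]=1):
  H  [+730.13094 +153.10556 +123.94118]
  H  [-50.44913 +646.68356 +280.76972]
  H  [+0.20978 +0.27848 +1.00000]
B = K⁻¹H; ‖b₁‖=0.884098, ‖b₂‖=0.884098; λ = 2/(‖b₁‖+‖b₂‖) = 1.131097, sign → tz>0 ⇒ λ=+1.131097
r₁ = λ·B[:,0] = (+0.95607,-0.17210,+0.23728); r₂ = λ·B[:,1] = (+0.09187,+0.94464,+0.31499)
r₃ = r₁×r₂ = (-0.27835,-0.27935,+0.91896); SVD([r₁ r₂ r₃]) → R = UVᵀ:
  R  [+0.95607 +0.09187 -0.27835]
  R  [-0.17210 +0.94464 -0.27935]
  R  [+0.23728 +0.31499 +0.91896]
t = (-0.28441, +0.03644, +1.13110) m
tr R = 2.819671; θ = arccos((tr R − 1)/2) = 0.427908 rad = 24.517°
axis k = ((R−Rᵀ)₃₂, (R−Rᵀ)₁₃, (R−Rᵀ)₂₁) / (2 sinθ) = (+0.716123, -0.621292, -0.318063)
rvec = θ·k = (+0.306435, -0.265856, -0.136102)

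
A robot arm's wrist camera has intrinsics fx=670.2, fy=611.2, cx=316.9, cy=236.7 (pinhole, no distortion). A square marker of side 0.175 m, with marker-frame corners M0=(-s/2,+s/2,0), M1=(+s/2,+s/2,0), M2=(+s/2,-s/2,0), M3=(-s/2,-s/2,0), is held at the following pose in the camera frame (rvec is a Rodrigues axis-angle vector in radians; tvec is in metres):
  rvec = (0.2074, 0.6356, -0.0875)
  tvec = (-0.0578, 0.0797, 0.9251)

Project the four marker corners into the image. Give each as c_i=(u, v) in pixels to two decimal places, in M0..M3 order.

Intrinsics K: fx=670.2, fy=611.2, cx=316.9, cy=236.7
Marker side s = 0.175 m; corners in marker frame (Z=0):
  M0 = (-0.0875, +0.0875, 0)
  M1 = (+0.0875, +0.0875, 0)
  M2 = (+0.0875, -0.0875, 0)
  M3 = (-0.0875, -0.0875, 0)
rvec = (0.2074, 0.6356, -0.0875), |rvec| = θ = 0.67428 rad = 38.634°
Rodrigues: sinθ=0.62434, 1−cosθ=0.21885; R = I + sinθ·[k]× + (1−cosθ)·[k]×²:
    [+0.80186 +0.14447 +0.57978]
    [-0.01757 +0.97561 -0.21881]
    [-0.59725 +0.16527 +0.78484]
t = (-0.0578, 0.0797, 0.9251) m
M0: Pc = R·M0+t = (-0.11532, +0.16660, +0.99182); u = 670.2·(-0.11532)/0.99182 + 316.9 = 238.9742, v = 611.2·(+0.16660)/0.99182 + 236.7 = 339.3675
M1: Pc = R·M1+t = (+0.02500, +0.16353, +0.88730); u = 670.2·(+0.02500)/0.88730 + 316.9 = 335.7860, v = 611.2·(+0.16353)/0.88730 + 236.7 = 349.3436
M2: Pc = R·M2+t = (-0.00028, -0.00720, +0.85838); u = 670.2·(-0.00028)/0.85838 + 316.9 = 316.6826, v = 611.2·(-0.00720)/0.85838 + 236.7 = 231.5712
M3: Pc = R·M3+t = (-0.14060, -0.00413, +0.96290); u = 670.2·(-0.14060)/0.96290 + 316.9 = 219.0364, v = 611.2·(-0.00413)/0.96290 + 236.7 = 234.0793

c0=(238.97, 339.37) c1=(335.79, 349.34) c2=(316.68, 231.57) c3=(219.04, 234.08)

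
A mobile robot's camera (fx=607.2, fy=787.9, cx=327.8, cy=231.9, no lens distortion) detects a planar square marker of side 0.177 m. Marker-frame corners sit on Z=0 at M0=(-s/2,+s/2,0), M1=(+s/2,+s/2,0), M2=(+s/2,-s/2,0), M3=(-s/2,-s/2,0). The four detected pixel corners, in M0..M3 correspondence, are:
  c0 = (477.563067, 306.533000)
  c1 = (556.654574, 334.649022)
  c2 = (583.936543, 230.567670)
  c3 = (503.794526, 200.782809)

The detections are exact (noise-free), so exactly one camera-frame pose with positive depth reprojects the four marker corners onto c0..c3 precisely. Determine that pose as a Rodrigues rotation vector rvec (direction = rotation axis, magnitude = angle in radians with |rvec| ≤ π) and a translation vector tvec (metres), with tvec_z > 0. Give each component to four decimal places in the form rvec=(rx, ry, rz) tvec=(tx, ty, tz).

rvec=(0.1316, -0.0631, 0.2739) tvec=(0.4212, 0.0588, 1.2610)

Intrinsics K: fx=607.2, fy=787.9, cx=327.8, cy=231.9
Marker side s = 0.177 m; corners in marker frame (Z=0):
  M0 = (-0.0885, +0.0885, 0)
  M1 = (+0.0885, +0.0885, 0)
  M2 = (+0.0885, -0.0885, 0)
  M3 = (-0.0885, -0.0885, 0)
Detected image corners:
  c0 = (477.563067, 306.533000) px
  c1 = (556.654574, 334.649022) px
  c2 = (583.936543, 230.567670) px
  c3 = (503.794526, 200.782809) px
Planar DLT: solve 8×8 A·h = b for H (H[2,2]=1):
  H  [+483.42844 -100.33318 +530.59710]
  H  [+180.52576 +618.42067 +268.65939]
  H  [+0.06342 +0.09586 +1.00000]
B = K⁻¹H; ‖b₁‖=0.792996, ‖b₂‖=0.792996; λ = 2/(‖b₁‖+‖b₂‖) = 1.261040, sign → tz>0 ⇒ λ=+1.261040
r₁ = λ·B[:,0] = (+0.96082,+0.26540,+0.07997); r₂ = λ·B[:,1] = (-0.27363,+0.95421,+0.12088)
r₃ = r₁×r₂ = (-0.04423,-0.13803,+0.98944); SVD([r₁ r₂ r₃]) → R = UVᵀ:
  R  [+0.96082 -0.27363 -0.04423]
  R  [+0.26540 +0.95421 -0.13803]
  R  [+0.07997 +0.12088 +0.98944]
t = (+0.42117, +0.05883, +1.26104) m
tr R = 2.904466; θ = arccos((tr R − 1)/2) = 0.310329 rad = 17.781°
axis k = ((R−Rᵀ)₃₂, (R−Rᵀ)₁₃, (R−Rᵀ)₂₁) / (2 sinθ) = (+0.423921, -0.203354, +0.882575)
rvec = θ·k = (+0.131555, -0.063107, +0.273888)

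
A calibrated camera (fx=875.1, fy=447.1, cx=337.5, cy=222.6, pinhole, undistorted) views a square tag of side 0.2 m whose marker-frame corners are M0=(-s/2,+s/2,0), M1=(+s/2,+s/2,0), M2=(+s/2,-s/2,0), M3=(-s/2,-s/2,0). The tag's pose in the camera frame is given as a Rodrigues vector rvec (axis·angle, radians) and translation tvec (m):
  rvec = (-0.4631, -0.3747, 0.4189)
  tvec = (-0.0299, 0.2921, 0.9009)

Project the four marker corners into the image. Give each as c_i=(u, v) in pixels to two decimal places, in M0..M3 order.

Intrinsics K: fx=875.1, fy=447.1, cx=337.5, cy=222.6
Marker side s = 0.2 m; corners in marker frame (Z=0):
  M0 = (-0.1000, +0.1000, 0)
  M1 = (+0.1000, +0.1000, 0)
  M2 = (+0.1000, -0.1000, 0)
  M3 = (-0.1000, -0.1000, 0)
rvec = (-0.4631, -0.3747, 0.4189), |rvec| = θ = 0.72824 rad = 41.725°
Rodrigues: sinθ=0.66556, 1−cosθ=0.25366; R = I + sinθ·[k]× + (1−cosθ)·[k]×²:
    [+0.84892 -0.29985 -0.43523]
    [+0.46584 +0.81350 +0.34817]
    [+0.24966 -0.49831 +0.83027]
t = (-0.0299, 0.2921, 0.9009) m
M0: Pc = R·M0+t = (-0.14478, +0.32687, +0.82610); u = 875.1·(-0.14478)/0.82610 + 337.5 = 184.1363, v = 447.1·(+0.32687)/0.82610 + 222.6 = 399.5051
M1: Pc = R·M1+t = (+0.02501, +0.42003, +0.87604); u = 875.1·(+0.02501)/0.87604 + 337.5 = 362.4804, v = 447.1·(+0.42003)/0.87604 + 222.6 = 436.9715
M2: Pc = R·M2+t = (+0.08498, +0.25733, +0.97570); u = 875.1·(+0.08498)/0.97570 + 337.5 = 413.7154, v = 447.1·(+0.25733)/0.97570 + 222.6 = 340.5198
M3: Pc = R·M3+t = (-0.08481, +0.16417, +0.92576); u = 875.1·(-0.08481)/0.92576 + 337.5 = 257.3342, v = 447.1·(+0.16417)/0.92576 + 222.6 = 301.8846

c0=(184.14, 399.51) c1=(362.48, 436.97) c2=(413.72, 340.52) c3=(257.33, 301.88)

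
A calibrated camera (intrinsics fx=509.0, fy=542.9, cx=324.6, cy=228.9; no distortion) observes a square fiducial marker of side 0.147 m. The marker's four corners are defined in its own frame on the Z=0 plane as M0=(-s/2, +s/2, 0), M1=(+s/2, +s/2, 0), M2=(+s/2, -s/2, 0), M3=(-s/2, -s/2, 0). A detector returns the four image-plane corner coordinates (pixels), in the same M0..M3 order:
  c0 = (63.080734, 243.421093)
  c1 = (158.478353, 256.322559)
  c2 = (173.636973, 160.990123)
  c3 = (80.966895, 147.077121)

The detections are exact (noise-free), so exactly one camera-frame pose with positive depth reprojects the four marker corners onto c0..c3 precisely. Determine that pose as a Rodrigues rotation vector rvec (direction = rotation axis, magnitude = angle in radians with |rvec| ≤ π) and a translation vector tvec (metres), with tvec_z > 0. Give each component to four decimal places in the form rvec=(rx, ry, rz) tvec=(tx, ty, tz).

Intrinsics K: fx=509.0, fy=542.9, cx=324.6, cy=228.9
Marker side s = 0.147 m; corners in marker frame (Z=0):
  M0 = (-0.0735, +0.0735, 0)
  M1 = (+0.0735, +0.0735, 0)
  M2 = (+0.0735, -0.0735, 0)
  M3 = (-0.0735, -0.0735, 0)
Detected image corners:
  c0 = (63.080734, 243.421093) px
  c1 = (158.478353, 256.322559) px
  c2 = (173.636973, 160.990123) px
  c3 = (80.966895, 147.077121) px
Planar DLT: solve 8×8 A·h = b for H (H[2,2]=1):
  H  [+651.11236 -133.79082 +119.48547]
  H  [+110.84457 +615.52953 +201.36560]
  H  [+0.09702 -0.18027 +1.00000]
B = K⁻¹H; ‖b₁‖=1.232053, ‖b₂‖=1.232053; λ = 2/(‖b₁‖+‖b₂‖) = 0.811653, sign → tz>0 ⇒ λ=+0.811653
r₁ = λ·B[:,0] = (+0.98805,+0.13251,+0.07875); r₂ = λ·B[:,1] = (-0.12003,+0.98193,-0.14632)
r₃ = r₁×r₂ = (-0.09671,+0.13512,+0.98610); SVD([r₁ r₂ r₃]) → R = UVᵀ:
  R  [+0.98805 -0.12003 -0.09671]
  R  [+0.13251 +0.98193 +0.13512]
  R  [+0.07875 -0.14632 +0.98610]
t = (-0.32708, -0.04116, +0.81165) m
tr R = 2.956075; θ = arccos((tr R − 1)/2) = 0.209970 rad = 12.030°
axis k = ((R−Rᵀ)₃₂, (R−Rᵀ)₁₃, (R−Rᵀ)₂₁) / (2 sinθ) = (-0.675134, -0.420904, +0.605833)
rvec = θ·k = (-0.141758, -0.088377, +0.127207)

rvec=(-0.1418, -0.0884, 0.1272) tvec=(-0.3271, -0.0412, 0.8117)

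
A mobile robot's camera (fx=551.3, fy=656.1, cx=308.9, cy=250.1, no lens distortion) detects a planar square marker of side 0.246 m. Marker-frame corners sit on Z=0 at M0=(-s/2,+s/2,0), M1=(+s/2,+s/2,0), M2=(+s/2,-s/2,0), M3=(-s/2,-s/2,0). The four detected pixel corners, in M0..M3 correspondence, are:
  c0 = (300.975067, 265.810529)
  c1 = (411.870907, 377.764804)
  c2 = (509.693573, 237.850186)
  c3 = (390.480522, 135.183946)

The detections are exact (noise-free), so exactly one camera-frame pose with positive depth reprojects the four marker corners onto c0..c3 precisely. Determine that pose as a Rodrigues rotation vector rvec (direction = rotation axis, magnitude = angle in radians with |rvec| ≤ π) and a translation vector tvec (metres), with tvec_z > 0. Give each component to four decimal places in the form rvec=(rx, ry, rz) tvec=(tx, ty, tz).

Intrinsics K: fx=551.3, fy=656.1, cx=308.9, cy=250.1
Marker side s = 0.246 m; corners in marker frame (Z=0):
  M0 = (-0.1230, +0.1230, 0)
  M1 = (+0.1230, +0.1230, 0)
  M2 = (+0.1230, -0.1230, 0)
  M3 = (-0.1230, -0.1230, 0)
Detected image corners:
  c0 = (300.975067, 265.810529) px
  c1 = (411.870907, 377.764804) px
  c2 = (509.693573, 237.850186) px
  c3 = (390.480522, 135.183946) px
Planar DLT: solve 8×8 A·h = b for H (H[2,2]=1):
  H  [+342.10970 -363.77430 +400.81954]
  H  [+357.21344 +559.44778 +252.43517]
  H  [-0.31124 +0.04049 +1.00000]
B = K⁻¹H; ‖b₁‖=1.080965, ‖b₂‖=1.080965; λ = 2/(‖b₁‖+‖b₂‖) = 0.925100, sign → tz>0 ⇒ λ=+0.925100
r₁ = λ·B[:,0] = (+0.73540,+0.61342,-0.28792); r₂ = λ·B[:,1] = (-0.63141,+0.77454,+0.03745)
r₃ = r₁×r₂ = (+0.24598,+0.15425,+0.95692); SVD([r₁ r₂ r₃]) → R = UVᵀ:
  R  [+0.73540 -0.63141 +0.24598]
  R  [+0.61342 +0.77454 +0.15425]
  R  [-0.28792 +0.03745 +0.95692]
t = (+0.15424, +0.00329, +0.92510) m
tr R = 2.466862; θ = arccos((tr R − 1)/2) = 0.747441 rad = 42.825°
axis k = ((R−Rᵀ)₃₂, (R−Rᵀ)₁₃, (R−Rᵀ)₂₁) / (2 sinθ) = (-0.085911, +0.392716, +0.915638)
rvec = θ·k = (-0.064214, +0.293532, +0.684386)

rvec=(-0.0642, 0.2935, 0.6844) tvec=(0.1542, 0.0033, 0.9251)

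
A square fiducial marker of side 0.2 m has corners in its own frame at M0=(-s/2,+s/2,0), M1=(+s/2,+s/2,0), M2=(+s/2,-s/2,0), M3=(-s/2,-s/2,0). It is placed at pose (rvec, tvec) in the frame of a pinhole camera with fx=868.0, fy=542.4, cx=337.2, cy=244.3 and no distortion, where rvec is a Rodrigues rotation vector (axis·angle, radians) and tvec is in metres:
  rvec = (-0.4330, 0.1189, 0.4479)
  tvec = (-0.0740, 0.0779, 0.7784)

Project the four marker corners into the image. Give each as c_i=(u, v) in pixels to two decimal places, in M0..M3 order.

Intrinsics K: fx=868.0, fy=542.4, cx=337.2, cy=244.3
Marker side s = 0.2 m; corners in marker frame (Z=0):
  M0 = (-0.1000, +0.1000, 0)
  M1 = (+0.1000, +0.1000, 0)
  M2 = (+0.1000, -0.1000, 0)
  M3 = (-0.1000, -0.1000, 0)
rvec = (-0.4330, 0.1189, 0.4479), |rvec| = θ = 0.63422 rad = 36.338°
Rodrigues: sinθ=0.59255, 1−cosθ=0.19447; R = I + sinθ·[k]× + (1−cosθ)·[k]×²:
    [+0.89618 -0.44336 +0.01732]
    [+0.39358 +0.81237 +0.43030]
    [-0.20485 -0.37880 +0.90252]
t = (-0.0740, 0.0779, 0.7784) m
M0: Pc = R·M0+t = (-0.20795, +0.11978, +0.76100); u = 868.0·(-0.20795)/0.76100 + 337.2 = 100.0086, v = 542.4·(+0.11978)/0.76100 + 244.3 = 329.6712
M1: Pc = R·M1+t = (-0.02872, +0.19849, +0.72003); u = 868.0·(-0.02872)/0.72003 + 337.2 = 302.5798, v = 542.4·(+0.19849)/0.72003 + 244.3 = 393.8255
M2: Pc = R·M2+t = (+0.05995, +0.03602, +0.79580); u = 868.0·(+0.05995)/0.79580 + 337.2 = 402.5935, v = 542.4·(+0.03602)/0.79580 + 244.3 = 268.8516
M3: Pc = R·M3+t = (-0.11928, -0.04269, +0.83677); u = 868.0·(-0.11928)/0.83677 + 337.2 = 213.4661, v = 542.4·(-0.04269)/0.83677 + 244.3 = 216.6249

c0=(100.01, 329.67) c1=(302.58, 393.83) c2=(402.59, 268.85) c3=(213.47, 216.62)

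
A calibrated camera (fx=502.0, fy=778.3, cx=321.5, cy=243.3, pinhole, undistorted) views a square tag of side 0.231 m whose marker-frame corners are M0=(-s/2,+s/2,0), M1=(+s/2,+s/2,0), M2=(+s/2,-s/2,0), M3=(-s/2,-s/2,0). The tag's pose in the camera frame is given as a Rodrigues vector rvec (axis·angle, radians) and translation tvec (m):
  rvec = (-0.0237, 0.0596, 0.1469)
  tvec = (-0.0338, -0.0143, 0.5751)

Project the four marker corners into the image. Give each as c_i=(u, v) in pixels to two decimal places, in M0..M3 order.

c0=(178.82, 354.84) c1=(377.64, 403.87) c2=(407.09, 90.84) c3=(209.07, 49.73)

Intrinsics K: fx=502.0, fy=778.3, cx=321.5, cy=243.3
Marker side s = 0.231 m; corners in marker frame (Z=0):
  M0 = (-0.1155, +0.1155, 0)
  M1 = (+0.1155, +0.1155, 0)
  M2 = (+0.1155, -0.1155, 0)
  M3 = (-0.1155, -0.1155, 0)
rvec = (-0.0237, 0.0596, 0.1469), |rvec| = θ = 0.16029 rad = 9.184°
Rodrigues: sinθ=0.15961, 1−cosθ=0.01282; R = I + sinθ·[k]× + (1−cosθ)·[k]×²:
    [+0.98746 -0.14698 +0.05761]
    [+0.14557 +0.98895 +0.02797]
    [-0.06108 -0.01923 +0.99795]
t = (-0.0338, -0.0143, 0.5751) m
M0: Pc = R·M0+t = (-0.16483, +0.08311, +0.57993); u = 502.0·(-0.16483)/0.57993 + 321.5 = 178.8227, v = 778.3·(+0.08311)/0.57993 + 243.3 = 354.8392
M1: Pc = R·M1+t = (+0.06328, +0.11674, +0.56582); u = 502.0·(+0.06328)/0.56582 + 321.5 = 377.6385, v = 778.3·(+0.11674)/0.56582 + 243.3 = 403.8737
M2: Pc = R·M2+t = (+0.09723, -0.11171, +0.57027); u = 502.0·(+0.09723)/0.57027 + 321.5 = 407.0885, v = 778.3·(-0.11171)/0.57027 + 243.3 = 90.8366
M3: Pc = R·M3+t = (-0.13088, -0.14534, +0.58438); u = 502.0·(-0.13088)/0.58438 + 321.5 = 209.0729, v = 778.3·(-0.14534)/0.58438 + 243.3 = 49.7332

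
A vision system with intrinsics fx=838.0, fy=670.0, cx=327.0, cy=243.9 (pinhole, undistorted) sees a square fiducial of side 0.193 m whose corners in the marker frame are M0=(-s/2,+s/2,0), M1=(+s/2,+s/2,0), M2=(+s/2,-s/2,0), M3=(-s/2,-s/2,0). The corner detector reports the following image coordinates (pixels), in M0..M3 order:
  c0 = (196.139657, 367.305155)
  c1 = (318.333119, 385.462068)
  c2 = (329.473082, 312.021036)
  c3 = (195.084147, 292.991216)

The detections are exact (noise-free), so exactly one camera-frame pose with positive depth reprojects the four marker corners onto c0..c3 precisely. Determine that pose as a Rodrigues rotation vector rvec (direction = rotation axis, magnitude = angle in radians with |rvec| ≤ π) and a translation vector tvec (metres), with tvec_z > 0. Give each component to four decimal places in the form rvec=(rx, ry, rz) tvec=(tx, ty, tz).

rvec=(0.6437, 0.1284, 0.1366) tvec=(-0.0998, 0.1791, 1.2344)

Intrinsics K: fx=838.0, fy=670.0, cx=327.0, cy=243.9
Marker side s = 0.193 m; corners in marker frame (Z=0):
  M0 = (-0.0965, +0.0965, 0)
  M1 = (+0.0965, +0.0965, 0)
  M2 = (+0.0965, -0.0965, 0)
  M3 = (-0.0965, -0.0965, 0)
Detected image corners:
  c0 = (196.139657, 367.305155) px
  c1 = (318.333119, 385.462068) px
  c2 = (329.473082, 312.021036) px
  c3 = (195.084147, 292.991216) px
Planar DLT: solve 8×8 A·h = b for H (H[2,2]=1):
  H  [+647.08896 +101.37145 +259.25369]
  H  [+75.14296 +549.16092 +341.13614]
  H  [-0.06213 +0.49010 +1.00000]
B = K⁻¹H; ‖b₁‖=0.810133, ‖b₂‖=0.810133; λ = 2/(‖b₁‖+‖b₂‖) = 1.234364, sign → tz>0 ⇒ λ=+1.234364
r₁ = λ·B[:,0] = (+0.98308,+0.16636,-0.07669); r₂ = λ·B[:,1] = (-0.08675,+0.79151,+0.60496)
r₃ = r₁×r₂ = (+0.16134,-0.58808,+0.79255); SVD([r₁ r₂ r₃]) → R = UVᵀ:
  R  [+0.98308 -0.08675 +0.16134]
  R  [+0.16636 +0.79151 -0.58808]
  R  [-0.07669 +0.60496 +0.79255]
t = (-0.09979, +0.17914, +1.23436) m
tr R = 2.567144; θ = arccos((tr R − 1)/2) = 0.670402 rad = 38.411°
axis k = ((R−Rᵀ)₃₂, (R−Rᵀ)₁₃, (R−Rᵀ)₂₁) / (2 sinθ) = (+0.960114, +0.191554, +0.203687)
rvec = θ·k = (+0.643662, +0.128418, +0.136552)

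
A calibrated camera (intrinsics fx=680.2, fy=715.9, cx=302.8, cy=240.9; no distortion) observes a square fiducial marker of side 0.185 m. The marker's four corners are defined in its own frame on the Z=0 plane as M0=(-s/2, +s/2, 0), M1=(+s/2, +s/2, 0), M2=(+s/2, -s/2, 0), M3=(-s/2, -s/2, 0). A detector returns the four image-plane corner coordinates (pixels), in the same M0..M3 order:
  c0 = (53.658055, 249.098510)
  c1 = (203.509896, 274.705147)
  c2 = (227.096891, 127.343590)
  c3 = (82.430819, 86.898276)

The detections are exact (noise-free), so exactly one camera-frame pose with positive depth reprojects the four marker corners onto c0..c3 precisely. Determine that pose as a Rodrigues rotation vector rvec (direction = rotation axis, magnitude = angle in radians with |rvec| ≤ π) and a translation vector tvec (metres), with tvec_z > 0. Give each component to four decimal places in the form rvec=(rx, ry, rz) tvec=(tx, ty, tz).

rvec=(-0.0412, -0.4754, 0.1718) tvec=(-0.1941, -0.0659, 0.8393)

Intrinsics K: fx=680.2, fy=715.9, cx=302.8, cy=240.9
Marker side s = 0.185 m; corners in marker frame (Z=0):
  M0 = (-0.0925, +0.0925, 0)
  M1 = (+0.0925, +0.0925, 0)
  M2 = (+0.0925, -0.0925, 0)
  M3 = (-0.0925, -0.0925, 0)
Detected image corners:
  c0 = (53.658055, 249.098510) px
  c1 = (203.509896, 274.705147) px
  c2 = (227.096891, 127.343590) px
  c3 = (82.430819, 86.898276) px
Planar DLT: solve 8×8 A·h = b for H (H[2,2]=1):
  H  [+872.14931 -154.22217 +145.45542]
  H  [+278.21131 +817.19495 +184.65631]
  H  [+0.53840 -0.09464 +1.00000]
B = K⁻¹H; ‖b₁‖=1.191535, ‖b₂‖=1.191535; λ = 2/(‖b₁‖+‖b₂‖) = 0.839254, sign → tz>0 ⇒ λ=+0.839254
r₁ = λ·B[:,0] = (+0.87494,+0.17410,+0.45186); r₂ = λ·B[:,1] = (-0.15493,+0.98473,-0.07942)
r₃ = r₁×r₂ = (-0.45878,-0.00052,+0.88855); SVD([r₁ r₂ r₃]) → R = UVᵀ:
  R  [+0.87494 -0.15493 -0.45878]
  R  [+0.17410 +0.98473 -0.00052]
  R  [+0.45186 -0.07942 +0.88855]
t = (-0.19414, -0.06593, +0.83925) m
tr R = 2.748213; θ = arccos((tr R − 1)/2) = 0.507203 rad = 29.061°
axis k = ((R−Rᵀ)₃₂, (R−Rᵀ)₁₃, (R−Rᵀ)₂₁) / (2 sinθ) = (-0.081225, -0.937385, +0.338691)
rvec = θ·k = (-0.041197, -0.475444, +0.171785)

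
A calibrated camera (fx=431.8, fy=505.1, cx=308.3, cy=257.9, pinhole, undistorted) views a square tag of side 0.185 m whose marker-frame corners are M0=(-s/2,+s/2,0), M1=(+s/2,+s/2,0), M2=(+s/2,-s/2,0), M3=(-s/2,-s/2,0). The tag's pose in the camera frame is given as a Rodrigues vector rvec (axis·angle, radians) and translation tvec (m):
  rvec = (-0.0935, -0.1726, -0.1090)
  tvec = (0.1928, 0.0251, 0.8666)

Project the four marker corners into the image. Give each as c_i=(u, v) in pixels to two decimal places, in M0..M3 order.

c0=(366.19, 333.38) c1=(453.41, 319.88) c2=(440.49, 214.96) c3=(354.34, 224.23)

Intrinsics K: fx=431.8, fy=505.1, cx=308.3, cy=257.9
Marker side s = 0.185 m; corners in marker frame (Z=0):
  M0 = (-0.0925, +0.0925, 0)
  M1 = (+0.0925, +0.0925, 0)
  M2 = (+0.0925, -0.0925, 0)
  M3 = (-0.0925, -0.0925, 0)
rvec = (-0.0935, -0.1726, -0.1090), |rvec| = θ = 0.22453 rad = 12.865°
Rodrigues: sinθ=0.22265, 1−cosθ=0.02510; R = I + sinθ·[k]× + (1−cosθ)·[k]×²:
    [+0.97925 +0.11612 -0.16608]
    [-0.10005 +0.98973 +0.10208]
    [+0.17623 -0.08335 +0.98081]
t = (0.1928, 0.0251, 0.8666) m
M0: Pc = R·M0+t = (+0.11296, +0.12590, +0.84259); u = 431.8·(+0.11296)/0.84259 + 308.3 = 366.1886, v = 505.1·(+0.12590)/0.84259 + 257.9 = 333.3752
M1: Pc = R·M1+t = (+0.29412, +0.10740, +0.87519); u = 431.8·(+0.29412)/0.87519 + 308.3 = 453.4133, v = 505.1·(+0.10740)/0.87519 + 257.9 = 319.8812
M2: Pc = R·M2+t = (+0.27264, -0.07570, +0.89061); u = 431.8·(+0.27264)/0.89061 + 308.3 = 440.4854, v = 505.1·(-0.07570)/0.89061 + 257.9 = 214.9648
M3: Pc = R·M3+t = (+0.09148, -0.05720, +0.85801); u = 431.8·(+0.09148)/0.85801 + 308.3 = 354.3371, v = 505.1·(-0.05720)/0.85801 + 257.9 = 224.2297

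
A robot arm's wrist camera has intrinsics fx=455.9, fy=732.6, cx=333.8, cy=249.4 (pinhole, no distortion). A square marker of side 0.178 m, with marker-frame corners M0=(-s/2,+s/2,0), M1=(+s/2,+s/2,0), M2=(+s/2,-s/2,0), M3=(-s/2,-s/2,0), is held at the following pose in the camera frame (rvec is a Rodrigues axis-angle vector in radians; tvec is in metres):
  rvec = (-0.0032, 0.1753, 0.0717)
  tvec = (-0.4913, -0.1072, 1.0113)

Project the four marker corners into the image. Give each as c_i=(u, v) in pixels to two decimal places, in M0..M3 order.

Intrinsics K: fx=455.9, fy=732.6, cx=333.8, cy=249.4
Marker side s = 0.178 m; corners in marker frame (Z=0):
  M0 = (-0.0890, +0.0890, 0)
  M1 = (+0.0890, +0.0890, 0)
  M2 = (+0.0890, -0.0890, 0)
  M3 = (-0.0890, -0.0890, 0)
rvec = (-0.0032, 0.1753, 0.0717), |rvec| = θ = 0.18942 rad = 10.853°
Rodrigues: sinθ=0.18829, 1−cosθ=0.01789; R = I + sinθ·[k]× + (1−cosθ)·[k]×²:
    [+0.98212 -0.07155 +0.17414]
    [+0.07099 +0.99743 +0.00945]
    [-0.17437 +0.00308 +0.98468]
t = (-0.4913, -0.1072, 1.0113) m
M0: Pc = R·M0+t = (-0.58508, -0.02475, +1.02709); u = 455.9·(-0.58508)/1.02709 + 333.8 = 74.0997, v = 732.6·(-0.02475)/1.02709 + 249.4 = 231.7487
M1: Pc = R·M1+t = (-0.41026, -0.01211, +0.99606); u = 455.9·(-0.41026)/0.99606 + 333.8 = 146.0220, v = 732.6·(-0.01211)/0.99606 + 249.4 = 240.4929
M2: Pc = R·M2+t = (-0.39752, -0.18965, +0.99551); u = 455.9·(-0.39752)/0.99551 + 333.8 = 151.7511, v = 732.6·(-0.18965)/0.99551 + 249.4 = 109.8330
M3: Pc = R·M3+t = (-0.57234, -0.20229, +1.02654); u = 455.9·(-0.57234)/1.02654 + 333.8 = 79.6171, v = 732.6·(-0.20229)/1.02654 + 249.4 = 105.0346

c0=(74.10, 231.75) c1=(146.02, 240.49) c2=(151.75, 109.83) c3=(79.62, 105.03)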